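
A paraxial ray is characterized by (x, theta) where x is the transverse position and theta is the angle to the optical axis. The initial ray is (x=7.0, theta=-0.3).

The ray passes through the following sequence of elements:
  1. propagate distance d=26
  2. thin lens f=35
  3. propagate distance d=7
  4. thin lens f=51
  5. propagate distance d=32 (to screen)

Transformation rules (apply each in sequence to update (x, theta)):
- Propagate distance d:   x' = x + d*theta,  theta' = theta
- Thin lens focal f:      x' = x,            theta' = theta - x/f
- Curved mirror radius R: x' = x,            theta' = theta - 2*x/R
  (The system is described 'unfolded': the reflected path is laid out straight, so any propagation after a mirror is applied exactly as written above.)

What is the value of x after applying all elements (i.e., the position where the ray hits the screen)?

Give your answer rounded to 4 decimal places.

Initial: x=7.0000 theta=-0.3000
After 1 (propagate distance d=26): x=-0.8000 theta=-0.3000
After 2 (thin lens f=35): x=-0.8000 theta=-97/350 (≈-0.2771)
After 3 (propagate distance d=7): x=-2.7400 theta=-97/350 (≈-0.2771)
After 4 (thin lens f=51): x=-2.7400 theta=-1994/8925 (≈-0.2234)
After 5 (propagate distance d=32 (to screen)): x=-7061/714 (≈-9.8894) theta=-1994/8925 (≈-0.2234)
Rounded to 4 decimal places: x = -9.8894

Answer: -9.8894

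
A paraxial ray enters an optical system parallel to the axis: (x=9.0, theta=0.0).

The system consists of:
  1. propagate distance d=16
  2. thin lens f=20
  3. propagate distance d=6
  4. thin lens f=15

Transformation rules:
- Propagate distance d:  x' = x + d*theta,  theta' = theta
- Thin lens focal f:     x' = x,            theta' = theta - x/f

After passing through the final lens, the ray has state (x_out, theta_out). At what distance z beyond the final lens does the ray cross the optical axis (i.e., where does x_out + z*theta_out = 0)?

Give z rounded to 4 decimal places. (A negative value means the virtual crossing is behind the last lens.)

Initial: x=9.0000 theta=0.0000
After 1 (propagate distance d=16): x=9.0000 theta=0.0000
After 2 (thin lens f=20): x=9.0000 theta=-0.4500
After 3 (propagate distance d=6): x=6.3000 theta=-0.4500
After 4 (thin lens f=15): x=6.3000 theta=-0.8700
z_focus = -x_out/theta_out = -(6.3000)/(-0.8700) = 210/29 ≈ 7.2414
Rounded to 4 decimal places: z = 7.2414

Answer: 7.2414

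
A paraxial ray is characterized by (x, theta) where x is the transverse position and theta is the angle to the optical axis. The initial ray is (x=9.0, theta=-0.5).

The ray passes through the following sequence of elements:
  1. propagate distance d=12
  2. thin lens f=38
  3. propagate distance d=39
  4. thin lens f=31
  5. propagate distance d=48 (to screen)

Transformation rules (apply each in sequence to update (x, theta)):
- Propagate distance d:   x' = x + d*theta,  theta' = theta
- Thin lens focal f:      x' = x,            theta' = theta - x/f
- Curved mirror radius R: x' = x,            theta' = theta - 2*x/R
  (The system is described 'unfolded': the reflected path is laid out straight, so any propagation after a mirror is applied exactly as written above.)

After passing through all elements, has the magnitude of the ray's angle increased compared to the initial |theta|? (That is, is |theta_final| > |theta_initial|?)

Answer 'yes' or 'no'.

Initial: x=9.0000 theta=-0.5000
After 1 (propagate distance d=12): x=3.0000 theta=-0.5000
After 2 (thin lens f=38): x=3.0000 theta=-11/19 (≈-0.5789)
After 3 (propagate distance d=39): x=-372/19 (≈-19.5789) theta=-11/19 (≈-0.5789)
After 4 (thin lens f=31): x=-372/19 (≈-19.5789) theta=1/19 (≈0.0526)
After 5 (propagate distance d=48 (to screen)): x=-324/19 (≈-17.0526) theta=1/19 (≈0.0526)
|theta_initial|=0.5000 |theta_final|=1/19 (≈0.0526) -> not increased

Answer: no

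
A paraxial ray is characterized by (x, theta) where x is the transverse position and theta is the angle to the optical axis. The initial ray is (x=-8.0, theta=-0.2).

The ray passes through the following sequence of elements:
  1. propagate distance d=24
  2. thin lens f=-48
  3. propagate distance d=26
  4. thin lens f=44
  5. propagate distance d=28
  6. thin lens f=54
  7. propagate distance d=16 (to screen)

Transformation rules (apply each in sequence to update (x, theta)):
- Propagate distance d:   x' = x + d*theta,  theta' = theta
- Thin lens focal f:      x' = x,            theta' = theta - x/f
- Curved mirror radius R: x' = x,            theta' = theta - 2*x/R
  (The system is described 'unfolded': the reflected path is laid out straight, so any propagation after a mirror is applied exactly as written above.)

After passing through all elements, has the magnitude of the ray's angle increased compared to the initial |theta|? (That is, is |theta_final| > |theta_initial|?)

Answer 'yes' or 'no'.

Answer: yes

Derivation:
Initial: x=-8.0000 theta=-0.2000
After 1 (propagate distance d=24): x=-12.8000 theta=-0.2000
After 2 (thin lens f=-48): x=-12.8000 theta=-7/15 (≈-0.4667)
After 3 (propagate distance d=26): x=-374/15 (≈-24.9333) theta=-7/15 (≈-0.4667)
After 4 (thin lens f=44): x=-374/15 (≈-24.9333) theta=0.1000
After 5 (propagate distance d=28): x=-332/15 (≈-22.1333) theta=0.1000
After 6 (thin lens f=54): x=-332/15 (≈-22.1333) theta=413/810 (≈0.5099)
After 7 (propagate distance d=16 (to screen)): x=-1132/81 (≈-13.9753) theta=413/810 (≈0.5099)
|theta_initial|=0.2000 |theta_final|=413/810 (≈0.5099) -> increased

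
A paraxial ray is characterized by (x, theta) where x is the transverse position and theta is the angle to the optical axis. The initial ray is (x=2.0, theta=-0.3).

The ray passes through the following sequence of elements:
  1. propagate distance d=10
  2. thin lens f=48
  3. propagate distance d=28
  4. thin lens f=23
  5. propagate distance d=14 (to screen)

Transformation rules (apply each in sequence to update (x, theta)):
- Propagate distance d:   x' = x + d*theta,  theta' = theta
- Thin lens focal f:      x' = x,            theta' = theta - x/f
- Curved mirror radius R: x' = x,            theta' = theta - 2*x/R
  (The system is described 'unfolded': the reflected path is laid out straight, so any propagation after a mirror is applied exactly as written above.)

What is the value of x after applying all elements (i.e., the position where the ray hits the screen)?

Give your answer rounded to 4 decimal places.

Answer: -7.3583

Derivation:
Initial: x=2.0000 theta=-0.3000
After 1 (propagate distance d=10): x=-1.0000 theta=-0.3000
After 2 (thin lens f=48): x=-1.0000 theta=-67/240 (≈-0.2792)
After 3 (propagate distance d=28): x=-529/60 (≈-8.8167) theta=-67/240 (≈-0.2792)
After 4 (thin lens f=23): x=-529/60 (≈-8.8167) theta=5/48 (≈0.1042)
After 5 (propagate distance d=14 (to screen)): x=-883/120 (≈-7.3583) theta=5/48 (≈0.1042)
Rounded to 4 decimal places: x = -7.3583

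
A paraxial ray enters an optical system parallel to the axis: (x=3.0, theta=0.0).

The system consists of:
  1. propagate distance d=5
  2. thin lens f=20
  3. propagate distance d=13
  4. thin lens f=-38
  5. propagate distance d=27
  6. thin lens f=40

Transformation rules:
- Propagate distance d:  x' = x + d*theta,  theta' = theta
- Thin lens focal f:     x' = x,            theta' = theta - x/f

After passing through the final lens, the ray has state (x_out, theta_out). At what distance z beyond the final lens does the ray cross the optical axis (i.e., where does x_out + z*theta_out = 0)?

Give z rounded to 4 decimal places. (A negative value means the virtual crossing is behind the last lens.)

Answer: -34.1405

Derivation:
Initial: x=3.0000 theta=0.0000
After 1 (propagate distance d=5): x=3.0000 theta=0.0000
After 2 (thin lens f=20): x=3.0000 theta=-0.1500
After 3 (propagate distance d=13): x=1.0500 theta=-0.1500
After 4 (thin lens f=-38): x=1.0500 theta=-93/760 (≈-0.1224)
After 5 (propagate distance d=27): x=-1713/760 (≈-2.2539) theta=-93/760 (≈-0.1224)
After 6 (thin lens f=40): x=-1713/760 (≈-2.2539) theta=-2007/30400 (≈-0.0660)
z_focus = -x_out/theta_out = -(-1713/760)/(-2007/30400) = -22840/669 ≈ -34.1405
Rounded to 4 decimal places: z = -34.1405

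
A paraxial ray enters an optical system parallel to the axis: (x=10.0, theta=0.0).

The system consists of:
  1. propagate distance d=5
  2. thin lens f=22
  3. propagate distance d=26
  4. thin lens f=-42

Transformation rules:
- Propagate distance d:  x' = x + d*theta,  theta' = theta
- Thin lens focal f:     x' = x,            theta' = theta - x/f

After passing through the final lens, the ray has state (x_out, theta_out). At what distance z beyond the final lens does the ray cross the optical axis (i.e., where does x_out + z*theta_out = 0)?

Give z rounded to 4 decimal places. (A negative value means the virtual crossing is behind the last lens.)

Answer: -3.6522

Derivation:
Initial: x=10.0000 theta=0.0000
After 1 (propagate distance d=5): x=10.0000 theta=0.0000
After 2 (thin lens f=22): x=10.0000 theta=-5/11 (≈-0.4545)
After 3 (propagate distance d=26): x=-20/11 (≈-1.8182) theta=-5/11 (≈-0.4545)
After 4 (thin lens f=-42): x=-20/11 (≈-1.8182) theta=-115/231 (≈-0.4978)
z_focus = -x_out/theta_out = -(-20/11)/(-115/231) = -84/23 ≈ -3.6522
Rounded to 4 decimal places: z = -3.6522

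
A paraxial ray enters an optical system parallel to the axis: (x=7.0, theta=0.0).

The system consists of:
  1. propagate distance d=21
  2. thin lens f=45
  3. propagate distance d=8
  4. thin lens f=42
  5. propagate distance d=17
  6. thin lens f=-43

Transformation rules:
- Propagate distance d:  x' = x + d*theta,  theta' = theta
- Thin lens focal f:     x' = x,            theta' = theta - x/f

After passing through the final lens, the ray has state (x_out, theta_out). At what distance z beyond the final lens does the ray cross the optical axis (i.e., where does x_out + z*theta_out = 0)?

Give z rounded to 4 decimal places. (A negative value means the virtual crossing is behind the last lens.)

Initial: x=7.0000 theta=0.0000
After 1 (propagate distance d=21): x=7.0000 theta=0.0000
After 2 (thin lens f=45): x=7.0000 theta=-7/45 (≈-0.1556)
After 3 (propagate distance d=8): x=259/45 (≈5.7556) theta=-7/45 (≈-0.1556)
After 4 (thin lens f=42): x=259/45 (≈5.7556) theta=-79/270 (≈-0.2926)
After 5 (propagate distance d=17): x=211/270 (≈0.7815) theta=-79/270 (≈-0.2926)
After 6 (thin lens f=-43): x=211/270 (≈0.7815) theta=-59/215 (≈-0.2744)
z_focus = -x_out/theta_out = -(211/270)/(-59/215) = 9073/3186 ≈ 2.8478
Rounded to 4 decimal places: z = 2.8478

Answer: 2.8478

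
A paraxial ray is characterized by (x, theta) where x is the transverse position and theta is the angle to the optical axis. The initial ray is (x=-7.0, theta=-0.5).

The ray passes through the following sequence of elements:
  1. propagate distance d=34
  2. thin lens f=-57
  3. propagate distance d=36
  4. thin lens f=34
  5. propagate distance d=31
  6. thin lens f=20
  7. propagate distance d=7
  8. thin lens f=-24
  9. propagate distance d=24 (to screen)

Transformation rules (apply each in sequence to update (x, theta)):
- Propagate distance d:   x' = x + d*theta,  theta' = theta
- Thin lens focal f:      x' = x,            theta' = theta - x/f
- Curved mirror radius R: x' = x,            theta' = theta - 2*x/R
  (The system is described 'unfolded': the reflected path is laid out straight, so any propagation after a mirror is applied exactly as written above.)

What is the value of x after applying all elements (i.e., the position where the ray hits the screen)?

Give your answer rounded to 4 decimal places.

Initial: x=-7.0000 theta=-0.5000
After 1 (propagate distance d=34): x=-24.0000 theta=-0.5000
After 2 (thin lens f=-57): x=-24.0000 theta=-35/38 (≈-0.9211)
After 3 (propagate distance d=36): x=-1086/19 (≈-57.1579) theta=-35/38 (≈-0.9211)
After 4 (thin lens f=34): x=-1086/19 (≈-57.1579) theta=491/646 (≈0.7601)
After 5 (propagate distance d=31): x=-21703/646 (≈-33.5960) theta=491/646 (≈0.7601)
After 6 (thin lens f=20): x=-21703/646 (≈-33.5960) theta=31523/12920 (≈2.4399)
After 7 (propagate distance d=7): x=-213399/12920 (≈-16.5170) theta=31523/12920 (≈2.4399)
After 8 (thin lens f=-24): x=-213399/12920 (≈-16.5170) theta=9529/5440 (≈1.7517)
After 9 (propagate distance d=24 (to screen)): x=164877/6460 (≈25.5228) theta=9529/5440 (≈1.7517)
Rounded to 4 decimal places: x = 25.5228

Answer: 25.5228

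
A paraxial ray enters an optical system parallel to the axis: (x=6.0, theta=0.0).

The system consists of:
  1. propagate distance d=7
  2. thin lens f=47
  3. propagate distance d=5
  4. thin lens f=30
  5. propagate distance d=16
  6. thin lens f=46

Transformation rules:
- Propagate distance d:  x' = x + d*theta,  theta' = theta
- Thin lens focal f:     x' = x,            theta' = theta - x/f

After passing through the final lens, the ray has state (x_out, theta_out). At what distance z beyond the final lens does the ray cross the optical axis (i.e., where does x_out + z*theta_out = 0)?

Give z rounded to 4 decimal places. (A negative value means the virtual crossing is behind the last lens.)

Initial: x=6.0000 theta=0.0000
After 1 (propagate distance d=7): x=6.0000 theta=0.0000
After 2 (thin lens f=47): x=6.0000 theta=-6/47 (≈-0.1277)
After 3 (propagate distance d=5): x=252/47 (≈5.3617) theta=-6/47 (≈-0.1277)
After 4 (thin lens f=30): x=252/47 (≈5.3617) theta=-72/235 (≈-0.3064)
After 5 (propagate distance d=16): x=108/235 (≈0.4596) theta=-72/235 (≈-0.3064)
After 6 (thin lens f=46): x=108/235 (≈0.4596) theta=-342/1081 (≈-0.3164)
z_focus = -x_out/theta_out = -(108/235)/(-342/1081) = 138/95 ≈ 1.4526
Rounded to 4 decimal places: z = 1.4526

Answer: 1.4526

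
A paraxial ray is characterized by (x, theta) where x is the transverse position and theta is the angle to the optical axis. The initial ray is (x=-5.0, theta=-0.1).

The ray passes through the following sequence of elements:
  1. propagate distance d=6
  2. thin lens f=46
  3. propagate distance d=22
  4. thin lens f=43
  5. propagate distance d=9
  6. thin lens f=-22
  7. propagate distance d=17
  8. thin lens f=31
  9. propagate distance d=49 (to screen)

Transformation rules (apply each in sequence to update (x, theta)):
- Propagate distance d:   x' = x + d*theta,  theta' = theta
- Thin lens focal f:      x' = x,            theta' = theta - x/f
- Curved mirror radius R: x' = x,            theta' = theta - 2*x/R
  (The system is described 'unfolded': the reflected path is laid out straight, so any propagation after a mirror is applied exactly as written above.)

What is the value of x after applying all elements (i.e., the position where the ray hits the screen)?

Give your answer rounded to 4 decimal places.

Answer: 0.8943

Derivation:
Initial: x=-5.0000 theta=-0.1000
After 1 (propagate distance d=6): x=-5.6000 theta=-0.1000
After 2 (thin lens f=46): x=-5.6000 theta=1/46 (≈0.0217)
After 3 (propagate distance d=22): x=-589/115 (≈-5.1217) theta=1/46 (≈0.0217)
After 4 (thin lens f=43): x=-589/115 (≈-5.1217) theta=1393/9890 (≈0.1408)
After 5 (propagate distance d=9): x=-38117/9890 (≈-3.8541) theta=1393/9890 (≈0.1408)
After 6 (thin lens f=-22): x=-38117/9890 (≈-3.8541) theta=-7471/217580 (≈-0.0343)
After 7 (propagate distance d=17): x=-965581/217580 (≈-4.4378) theta=-7471/217580 (≈-0.0343)
After 8 (thin lens f=31): x=-965581/217580 (≈-4.4378) theta=36699/337249 (≈0.1088)
After 9 (propagate distance d=49 (to screen)): x=6032009/6744980 (≈0.8943) theta=36699/337249 (≈0.1088)
Rounded to 4 decimal places: x = 0.8943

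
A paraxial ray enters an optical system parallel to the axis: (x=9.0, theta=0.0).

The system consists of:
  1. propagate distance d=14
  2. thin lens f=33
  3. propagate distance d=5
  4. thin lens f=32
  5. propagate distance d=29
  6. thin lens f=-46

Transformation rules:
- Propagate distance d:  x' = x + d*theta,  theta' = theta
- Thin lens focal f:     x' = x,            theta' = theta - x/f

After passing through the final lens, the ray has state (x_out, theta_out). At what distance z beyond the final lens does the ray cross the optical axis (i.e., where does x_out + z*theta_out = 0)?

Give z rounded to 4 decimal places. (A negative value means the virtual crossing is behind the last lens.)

Answer: -10.7725

Derivation:
Initial: x=9.0000 theta=0.0000
After 1 (propagate distance d=14): x=9.0000 theta=0.0000
After 2 (thin lens f=33): x=9.0000 theta=-3/11 (≈-0.2727)
After 3 (propagate distance d=5): x=84/11 (≈7.6364) theta=-3/11 (≈-0.2727)
After 4 (thin lens f=32): x=84/11 (≈7.6364) theta=-45/88 (≈-0.5114)
After 5 (propagate distance d=29): x=-633/88 (≈-7.1932) theta=-45/88 (≈-0.5114)
After 6 (thin lens f=-46): x=-633/88 (≈-7.1932) theta=-2703/4048 (≈-0.6677)
z_focus = -x_out/theta_out = -(-633/88)/(-2703/4048) = -9706/901 ≈ -10.7725
Rounded to 4 decimal places: z = -10.7725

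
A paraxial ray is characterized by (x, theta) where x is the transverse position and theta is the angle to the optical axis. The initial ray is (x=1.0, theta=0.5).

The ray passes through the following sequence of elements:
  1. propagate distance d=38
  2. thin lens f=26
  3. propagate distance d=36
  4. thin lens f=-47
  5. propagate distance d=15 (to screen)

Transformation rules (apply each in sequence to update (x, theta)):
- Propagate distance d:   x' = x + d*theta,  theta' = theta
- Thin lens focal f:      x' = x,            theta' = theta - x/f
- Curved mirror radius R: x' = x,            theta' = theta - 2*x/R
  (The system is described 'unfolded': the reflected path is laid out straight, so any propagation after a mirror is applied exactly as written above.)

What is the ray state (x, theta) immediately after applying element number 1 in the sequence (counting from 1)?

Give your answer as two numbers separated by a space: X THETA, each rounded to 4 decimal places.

Answer: 20.0000 0.5000

Derivation:
Initial: x=1.0000 theta=0.5000
After 1 (propagate distance d=38): x=20.0000 theta=0.5000
Rounded to 4 decimal places: x = 20.0000, theta = 0.5000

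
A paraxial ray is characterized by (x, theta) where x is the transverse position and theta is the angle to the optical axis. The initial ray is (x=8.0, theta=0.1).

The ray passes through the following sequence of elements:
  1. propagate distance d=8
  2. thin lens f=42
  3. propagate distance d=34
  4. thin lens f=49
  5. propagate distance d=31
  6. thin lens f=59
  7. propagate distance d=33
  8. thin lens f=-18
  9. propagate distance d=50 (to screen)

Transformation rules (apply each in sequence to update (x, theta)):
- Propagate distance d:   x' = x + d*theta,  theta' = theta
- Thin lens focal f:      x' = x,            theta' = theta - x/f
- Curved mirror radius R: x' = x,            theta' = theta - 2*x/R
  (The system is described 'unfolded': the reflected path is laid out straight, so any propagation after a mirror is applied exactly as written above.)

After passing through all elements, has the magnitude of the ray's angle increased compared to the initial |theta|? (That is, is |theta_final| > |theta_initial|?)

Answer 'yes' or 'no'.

Answer: yes

Derivation:
Initial: x=8.0000 theta=0.1000
After 1 (propagate distance d=8): x=8.8000 theta=0.1000
After 2 (thin lens f=42): x=8.8000 theta=-23/210 (≈-0.1095)
After 3 (propagate distance d=34): x=533/105 (≈5.0762) theta=-23/210 (≈-0.1095)
After 4 (thin lens f=49): x=533/105 (≈5.0762) theta=-731/3430 (≈-0.2131)
After 5 (propagate distance d=31): x=-15749/10290 (≈-1.5305) theta=-731/3430 (≈-0.2131)
After 6 (thin lens f=59): x=-15749/10290 (≈-1.5305) theta=-8117/43365 (≈-0.1872)
After 7 (propagate distance d=33): x=-935849/121422 (≈-7.7074) theta=-8117/43365 (≈-0.1872)
After 8 (thin lens f=-18): x=-935849/121422 (≈-7.7074) theta=-6724729/10927980 (≈-0.6154)
After 9 (propagate distance d=50 (to screen)): x=-21023143/546399 (≈-38.4758) theta=-6724729/10927980 (≈-0.6154)
|theta_initial|=0.1000 |theta_final|=6724729/10927980 (≈0.6154) -> increased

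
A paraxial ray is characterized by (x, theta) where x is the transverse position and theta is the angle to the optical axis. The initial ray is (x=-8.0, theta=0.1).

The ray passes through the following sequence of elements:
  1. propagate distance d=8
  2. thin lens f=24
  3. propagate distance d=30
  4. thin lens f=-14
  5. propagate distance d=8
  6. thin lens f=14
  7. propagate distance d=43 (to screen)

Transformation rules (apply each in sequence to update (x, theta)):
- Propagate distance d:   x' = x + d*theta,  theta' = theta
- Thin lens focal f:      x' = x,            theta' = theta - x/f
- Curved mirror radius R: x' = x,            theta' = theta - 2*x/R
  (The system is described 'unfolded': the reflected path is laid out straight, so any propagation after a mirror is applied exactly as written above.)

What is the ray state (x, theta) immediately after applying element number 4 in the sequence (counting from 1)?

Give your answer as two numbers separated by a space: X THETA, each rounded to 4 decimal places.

Initial: x=-8.0000 theta=0.1000
After 1 (propagate distance d=8): x=-7.2000 theta=0.1000
After 2 (thin lens f=24): x=-7.2000 theta=0.4000
After 3 (propagate distance d=30): x=4.8000 theta=0.4000
After 4 (thin lens f=-14): x=4.8000 theta=26/35 (≈0.7429)
Rounded to 4 decimal places: x = 4.8000, theta = 0.7429

Answer: 4.8000 0.7429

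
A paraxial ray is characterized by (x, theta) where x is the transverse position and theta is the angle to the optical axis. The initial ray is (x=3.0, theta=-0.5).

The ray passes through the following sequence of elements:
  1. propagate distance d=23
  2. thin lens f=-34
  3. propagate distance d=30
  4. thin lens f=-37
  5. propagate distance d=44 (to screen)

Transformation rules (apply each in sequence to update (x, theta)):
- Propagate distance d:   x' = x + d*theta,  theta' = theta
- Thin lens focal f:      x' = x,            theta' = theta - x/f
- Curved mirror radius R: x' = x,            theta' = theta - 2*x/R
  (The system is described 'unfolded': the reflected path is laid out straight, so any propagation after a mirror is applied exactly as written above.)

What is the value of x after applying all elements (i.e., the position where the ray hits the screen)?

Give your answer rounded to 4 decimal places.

Answer: -100.8649

Derivation:
Initial: x=3.0000 theta=-0.5000
After 1 (propagate distance d=23): x=-8.5000 theta=-0.5000
After 2 (thin lens f=-34): x=-8.5000 theta=-0.7500
After 3 (propagate distance d=30): x=-31.0000 theta=-0.7500
After 4 (thin lens f=-37): x=-31.0000 theta=-235/148 (≈-1.5878)
After 5 (propagate distance d=44 (to screen)): x=-3732/37 (≈-100.8649) theta=-235/148 (≈-1.5878)
Rounded to 4 decimal places: x = -100.8649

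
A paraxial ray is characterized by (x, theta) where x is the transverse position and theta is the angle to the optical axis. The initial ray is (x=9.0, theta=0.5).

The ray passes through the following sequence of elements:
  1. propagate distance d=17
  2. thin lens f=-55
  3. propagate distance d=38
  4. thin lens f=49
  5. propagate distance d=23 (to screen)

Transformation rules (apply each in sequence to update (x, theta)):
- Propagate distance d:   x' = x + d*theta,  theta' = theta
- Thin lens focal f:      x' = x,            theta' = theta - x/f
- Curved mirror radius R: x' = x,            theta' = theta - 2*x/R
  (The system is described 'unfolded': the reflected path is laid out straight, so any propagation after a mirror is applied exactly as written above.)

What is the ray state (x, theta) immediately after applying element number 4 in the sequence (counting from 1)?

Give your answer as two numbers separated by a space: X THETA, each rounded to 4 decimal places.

Initial: x=9.0000 theta=0.5000
After 1 (propagate distance d=17): x=17.5000 theta=0.5000
After 2 (thin lens f=-55): x=17.5000 theta=9/11 (≈0.8182)
After 3 (propagate distance d=38): x=1069/22 (≈48.5909) theta=9/11 (≈0.8182)
After 4 (thin lens f=49): x=1069/22 (≈48.5909) theta=-17/98 (≈-0.1735)
Rounded to 4 decimal places: x = 48.5909, theta = -0.1735

Answer: 48.5909 -0.1735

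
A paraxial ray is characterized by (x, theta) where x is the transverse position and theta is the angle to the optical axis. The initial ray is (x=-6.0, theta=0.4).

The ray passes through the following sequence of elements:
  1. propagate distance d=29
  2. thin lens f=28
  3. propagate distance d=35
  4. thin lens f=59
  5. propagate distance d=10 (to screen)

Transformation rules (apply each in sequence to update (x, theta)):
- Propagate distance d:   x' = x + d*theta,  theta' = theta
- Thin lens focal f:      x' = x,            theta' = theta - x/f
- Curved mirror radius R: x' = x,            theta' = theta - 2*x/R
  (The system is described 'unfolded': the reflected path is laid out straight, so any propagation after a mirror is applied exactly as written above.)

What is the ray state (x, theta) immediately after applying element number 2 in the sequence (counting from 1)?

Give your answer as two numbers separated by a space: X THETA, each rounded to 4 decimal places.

Initial: x=-6.0000 theta=0.4000
After 1 (propagate distance d=29): x=5.6000 theta=0.4000
After 2 (thin lens f=28): x=5.6000 theta=0.2000
Rounded to 4 decimal places: x = 5.6000, theta = 0.2000

Answer: 5.6000 0.2000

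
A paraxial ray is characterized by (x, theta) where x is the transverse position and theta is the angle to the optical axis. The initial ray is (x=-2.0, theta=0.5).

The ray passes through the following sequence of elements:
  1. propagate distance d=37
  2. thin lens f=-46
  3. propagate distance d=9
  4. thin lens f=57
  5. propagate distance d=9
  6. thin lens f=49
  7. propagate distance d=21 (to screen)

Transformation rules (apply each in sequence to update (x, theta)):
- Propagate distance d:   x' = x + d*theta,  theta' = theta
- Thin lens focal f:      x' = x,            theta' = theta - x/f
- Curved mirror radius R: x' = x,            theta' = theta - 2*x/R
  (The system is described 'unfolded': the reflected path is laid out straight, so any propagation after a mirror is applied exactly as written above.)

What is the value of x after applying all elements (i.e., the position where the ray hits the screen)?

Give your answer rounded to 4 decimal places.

Initial: x=-2.0000 theta=0.5000
After 1 (propagate distance d=37): x=16.5000 theta=0.5000
After 2 (thin lens f=-46): x=16.5000 theta=79/92 (≈0.8587)
After 3 (propagate distance d=9): x=2229/92 (≈24.2283) theta=79/92 (≈0.8587)
After 4 (thin lens f=57): x=2229/92 (≈24.2283) theta=379/874 (≈0.4336)
After 5 (propagate distance d=9): x=49173/1748 (≈28.1310) theta=379/874 (≈0.4336)
After 6 (thin lens f=49): x=49173/1748 (≈28.1310) theta=-12031/85652 (≈-0.1405)
After 7 (propagate distance d=21 (to screen)): x=154059/6118 (≈25.1813) theta=-12031/85652 (≈-0.1405)
Rounded to 4 decimal places: x = 25.1813

Answer: 25.1813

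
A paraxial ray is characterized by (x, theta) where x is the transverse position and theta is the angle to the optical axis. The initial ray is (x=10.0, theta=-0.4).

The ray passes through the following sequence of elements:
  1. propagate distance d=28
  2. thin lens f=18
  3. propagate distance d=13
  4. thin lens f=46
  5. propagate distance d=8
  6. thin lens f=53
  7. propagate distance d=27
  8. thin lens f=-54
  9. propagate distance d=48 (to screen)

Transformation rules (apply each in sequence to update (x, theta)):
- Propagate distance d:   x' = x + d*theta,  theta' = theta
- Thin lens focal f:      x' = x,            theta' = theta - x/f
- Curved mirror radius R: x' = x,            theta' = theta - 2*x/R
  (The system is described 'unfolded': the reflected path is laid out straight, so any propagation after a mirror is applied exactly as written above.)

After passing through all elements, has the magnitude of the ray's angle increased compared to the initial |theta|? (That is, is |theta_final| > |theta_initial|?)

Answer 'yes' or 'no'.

Initial: x=10.0000 theta=-0.4000
After 1 (propagate distance d=28): x=-1.2000 theta=-0.4000
After 2 (thin lens f=18): x=-1.2000 theta=-1/3 (≈-0.3333)
After 3 (propagate distance d=13): x=-83/15 (≈-5.5333) theta=-1/3 (≈-0.3333)
After 4 (thin lens f=46): x=-83/15 (≈-5.5333) theta=-49/230 (≈-0.2130)
After 5 (propagate distance d=8): x=-2497/345 (≈-7.2377) theta=-49/230 (≈-0.2130)
After 6 (thin lens f=53): x=-2497/345 (≈-7.2377) theta=-2797/36570 (≈-0.0765)
After 7 (propagate distance d=27): x=-340201/36570 (≈-9.3027) theta=-2797/36570 (≈-0.0765)
After 8 (thin lens f=-54): x=-340201/36570 (≈-9.3027) theta=-491239/1974780 (≈-0.2488)
After 9 (propagate distance d=48 (to screen)): x=-6991721/329130 (≈-21.2430) theta=-491239/1974780 (≈-0.2488)
|theta_initial|=0.4000 |theta_final|=491239/1974780 (≈0.2488) -> not increased

Answer: no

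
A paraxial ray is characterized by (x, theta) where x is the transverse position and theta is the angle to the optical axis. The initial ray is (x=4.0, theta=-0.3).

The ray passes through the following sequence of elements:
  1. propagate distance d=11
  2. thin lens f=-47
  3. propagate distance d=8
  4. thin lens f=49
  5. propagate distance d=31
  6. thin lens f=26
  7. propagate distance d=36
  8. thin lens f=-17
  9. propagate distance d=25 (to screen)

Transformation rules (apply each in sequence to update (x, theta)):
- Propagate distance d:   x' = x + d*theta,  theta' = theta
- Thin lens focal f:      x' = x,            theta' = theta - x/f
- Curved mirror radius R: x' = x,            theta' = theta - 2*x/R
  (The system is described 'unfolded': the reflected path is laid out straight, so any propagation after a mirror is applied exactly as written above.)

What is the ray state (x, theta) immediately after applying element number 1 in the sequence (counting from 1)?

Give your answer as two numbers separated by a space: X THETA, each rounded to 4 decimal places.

Answer: 0.7000 -0.3000

Derivation:
Initial: x=4.0000 theta=-0.3000
After 1 (propagate distance d=11): x=0.7000 theta=-0.3000
Rounded to 4 decimal places: x = 0.7000, theta = -0.3000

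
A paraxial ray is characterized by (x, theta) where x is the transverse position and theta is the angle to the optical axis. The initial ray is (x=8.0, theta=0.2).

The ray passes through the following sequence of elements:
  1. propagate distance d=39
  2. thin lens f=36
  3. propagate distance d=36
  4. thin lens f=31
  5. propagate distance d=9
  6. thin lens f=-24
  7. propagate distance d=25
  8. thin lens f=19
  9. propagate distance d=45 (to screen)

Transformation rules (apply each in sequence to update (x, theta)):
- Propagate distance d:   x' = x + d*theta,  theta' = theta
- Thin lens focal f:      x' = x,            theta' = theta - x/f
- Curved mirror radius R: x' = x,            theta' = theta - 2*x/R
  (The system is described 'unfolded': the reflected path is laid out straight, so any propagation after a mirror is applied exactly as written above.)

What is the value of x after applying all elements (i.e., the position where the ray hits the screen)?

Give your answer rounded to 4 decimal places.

Answer: -7.8030

Derivation:
Initial: x=8.0000 theta=0.2000
After 1 (propagate distance d=39): x=15.8000 theta=0.2000
After 2 (thin lens f=36): x=15.8000 theta=-43/180 (≈-0.2389)
After 3 (propagate distance d=36): x=7.2000 theta=-43/180 (≈-0.2389)
After 4 (thin lens f=31): x=7.2000 theta=-2629/5580 (≈-0.4711)
After 5 (propagate distance d=9): x=367/124 (≈2.9597) theta=-2629/5580 (≈-0.4711)
After 6 (thin lens f=-24): x=367/124 (≈2.9597) theta=-15527/44640 (≈-0.3478)
After 7 (propagate distance d=25): x=-51211/8928 (≈-5.7360) theta=-15527/44640 (≈-0.3478)
After 8 (thin lens f=19): x=-51211/8928 (≈-5.7360) theta=-6493/141360 (≈-0.0459)
After 9 (propagate distance d=45 (to screen)): x=-1323631/169632 (≈-7.8030) theta=-6493/141360 (≈-0.0459)
Rounded to 4 decimal places: x = -7.8030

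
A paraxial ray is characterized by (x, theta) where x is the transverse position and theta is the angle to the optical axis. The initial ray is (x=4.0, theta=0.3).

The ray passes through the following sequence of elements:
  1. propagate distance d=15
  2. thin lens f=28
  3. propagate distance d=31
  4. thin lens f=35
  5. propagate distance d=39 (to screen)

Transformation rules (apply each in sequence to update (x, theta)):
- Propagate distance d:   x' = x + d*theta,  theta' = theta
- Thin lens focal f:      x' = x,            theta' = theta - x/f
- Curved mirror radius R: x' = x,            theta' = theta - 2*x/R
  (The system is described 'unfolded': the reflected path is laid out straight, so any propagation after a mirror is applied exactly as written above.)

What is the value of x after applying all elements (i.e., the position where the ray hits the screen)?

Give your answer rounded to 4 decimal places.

Initial: x=4.0000 theta=0.3000
After 1 (propagate distance d=15): x=8.5000 theta=0.3000
After 2 (thin lens f=28): x=8.5000 theta=-1/280 (≈-0.0036)
After 3 (propagate distance d=31): x=2349/280 (≈8.3893) theta=-1/280 (≈-0.0036)
After 4 (thin lens f=35): x=2349/280 (≈8.3893) theta=-298/1225 (≈-0.2433)
After 5 (propagate distance d=39 (to screen)): x=-10761/9800 (≈-1.0981) theta=-298/1225 (≈-0.2433)
Rounded to 4 decimal places: x = -1.0981

Answer: -1.0981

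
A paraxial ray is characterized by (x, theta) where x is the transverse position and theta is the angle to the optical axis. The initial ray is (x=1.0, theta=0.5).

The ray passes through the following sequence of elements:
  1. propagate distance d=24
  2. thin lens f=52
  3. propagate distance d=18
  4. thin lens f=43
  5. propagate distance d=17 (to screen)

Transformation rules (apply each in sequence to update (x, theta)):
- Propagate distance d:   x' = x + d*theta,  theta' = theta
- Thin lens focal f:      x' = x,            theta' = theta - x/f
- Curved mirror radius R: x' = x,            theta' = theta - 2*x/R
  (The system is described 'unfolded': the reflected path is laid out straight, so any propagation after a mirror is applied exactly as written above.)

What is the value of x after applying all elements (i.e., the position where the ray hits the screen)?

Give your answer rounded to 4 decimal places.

Answer: 14.8314

Derivation:
Initial: x=1.0000 theta=0.5000
After 1 (propagate distance d=24): x=13.0000 theta=0.5000
After 2 (thin lens f=52): x=13.0000 theta=0.2500
After 3 (propagate distance d=18): x=17.5000 theta=0.2500
After 4 (thin lens f=43): x=17.5000 theta=-27/172 (≈-0.1570)
After 5 (propagate distance d=17 (to screen)): x=2551/172 (≈14.8314) theta=-27/172 (≈-0.1570)
Rounded to 4 decimal places: x = 14.8314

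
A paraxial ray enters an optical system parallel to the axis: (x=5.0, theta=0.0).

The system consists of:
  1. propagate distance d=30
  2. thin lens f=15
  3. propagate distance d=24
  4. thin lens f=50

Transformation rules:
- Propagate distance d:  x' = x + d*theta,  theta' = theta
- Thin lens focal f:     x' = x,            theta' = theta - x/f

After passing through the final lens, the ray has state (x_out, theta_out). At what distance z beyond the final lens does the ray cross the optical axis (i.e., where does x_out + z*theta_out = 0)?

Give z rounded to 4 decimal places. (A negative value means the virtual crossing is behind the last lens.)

Answer: -10.9756

Derivation:
Initial: x=5.0000 theta=0.0000
After 1 (propagate distance d=30): x=5.0000 theta=0.0000
After 2 (thin lens f=15): x=5.0000 theta=-1/3 (≈-0.3333)
After 3 (propagate distance d=24): x=-3.0000 theta=-1/3 (≈-0.3333)
After 4 (thin lens f=50): x=-3.0000 theta=-41/150 (≈-0.2733)
z_focus = -x_out/theta_out = -(-3.0000)/(-41/150) = -450/41 ≈ -10.9756
Rounded to 4 decimal places: z = -10.9756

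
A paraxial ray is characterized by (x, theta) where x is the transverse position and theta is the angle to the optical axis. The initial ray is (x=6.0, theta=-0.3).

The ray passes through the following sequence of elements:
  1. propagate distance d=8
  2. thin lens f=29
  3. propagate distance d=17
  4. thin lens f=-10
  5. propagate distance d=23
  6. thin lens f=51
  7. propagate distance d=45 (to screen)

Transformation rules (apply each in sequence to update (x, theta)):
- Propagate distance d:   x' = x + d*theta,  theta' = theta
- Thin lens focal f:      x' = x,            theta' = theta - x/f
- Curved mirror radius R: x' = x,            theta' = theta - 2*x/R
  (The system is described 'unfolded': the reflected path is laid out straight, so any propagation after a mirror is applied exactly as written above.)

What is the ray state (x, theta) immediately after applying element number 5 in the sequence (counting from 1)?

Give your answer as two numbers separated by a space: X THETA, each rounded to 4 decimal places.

Answer: -21.6693 -0.7852

Derivation:
Initial: x=6.0000 theta=-0.3000
After 1 (propagate distance d=8): x=3.6000 theta=-0.3000
After 2 (thin lens f=29): x=3.6000 theta=-123/290 (≈-0.4241)
After 3 (propagate distance d=17): x=-1047/290 (≈-3.6103) theta=-123/290 (≈-0.4241)
After 4 (thin lens f=-10): x=-1047/290 (≈-3.6103) theta=-2277/2900 (≈-0.7852)
After 5 (propagate distance d=23): x=-62841/2900 (≈-21.6693) theta=-2277/2900 (≈-0.7852)
Rounded to 4 decimal places: x = -21.6693, theta = -0.7852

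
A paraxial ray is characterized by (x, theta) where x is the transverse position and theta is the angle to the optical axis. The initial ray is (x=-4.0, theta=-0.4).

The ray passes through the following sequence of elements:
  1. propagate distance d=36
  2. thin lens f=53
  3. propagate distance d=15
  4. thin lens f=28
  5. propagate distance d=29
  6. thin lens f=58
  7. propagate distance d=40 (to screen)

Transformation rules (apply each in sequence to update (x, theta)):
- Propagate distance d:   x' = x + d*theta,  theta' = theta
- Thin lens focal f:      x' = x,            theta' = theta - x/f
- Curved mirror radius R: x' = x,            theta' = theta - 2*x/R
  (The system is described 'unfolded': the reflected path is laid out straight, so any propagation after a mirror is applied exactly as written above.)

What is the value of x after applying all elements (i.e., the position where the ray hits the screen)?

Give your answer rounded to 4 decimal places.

Initial: x=-4.0000 theta=-0.4000
After 1 (propagate distance d=36): x=-18.4000 theta=-0.4000
After 2 (thin lens f=53): x=-18.4000 theta=-14/265 (≈-0.0528)
After 3 (propagate distance d=15): x=-5086/265 (≈-19.1925) theta=-14/265 (≈-0.0528)
After 4 (thin lens f=28): x=-5086/265 (≈-19.1925) theta=2347/3710 (≈0.6326)
After 5 (propagate distance d=29): x=-3141/3710 (≈-0.8466) theta=2347/3710 (≈0.6326)
After 6 (thin lens f=58): x=-3141/3710 (≈-0.8466) theta=139267/215180 (≈0.6472)
After 7 (propagate distance d=40 (to screen)): x=384893/15370 (≈25.0418) theta=139267/215180 (≈0.6472)
Rounded to 4 decimal places: x = 25.0418

Answer: 25.0418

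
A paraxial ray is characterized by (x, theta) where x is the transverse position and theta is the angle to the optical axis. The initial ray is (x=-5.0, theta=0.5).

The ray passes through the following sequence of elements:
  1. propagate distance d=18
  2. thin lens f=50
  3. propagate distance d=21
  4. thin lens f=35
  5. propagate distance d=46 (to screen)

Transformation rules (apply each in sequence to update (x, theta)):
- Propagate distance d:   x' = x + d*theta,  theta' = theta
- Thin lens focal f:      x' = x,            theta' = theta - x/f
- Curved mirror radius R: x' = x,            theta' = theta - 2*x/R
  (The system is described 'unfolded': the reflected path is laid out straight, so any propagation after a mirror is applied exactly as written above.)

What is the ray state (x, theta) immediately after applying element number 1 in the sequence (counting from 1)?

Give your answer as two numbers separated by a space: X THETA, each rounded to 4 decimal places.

Answer: 4.0000 0.5000

Derivation:
Initial: x=-5.0000 theta=0.5000
After 1 (propagate distance d=18): x=4.0000 theta=0.5000
Rounded to 4 decimal places: x = 4.0000, theta = 0.5000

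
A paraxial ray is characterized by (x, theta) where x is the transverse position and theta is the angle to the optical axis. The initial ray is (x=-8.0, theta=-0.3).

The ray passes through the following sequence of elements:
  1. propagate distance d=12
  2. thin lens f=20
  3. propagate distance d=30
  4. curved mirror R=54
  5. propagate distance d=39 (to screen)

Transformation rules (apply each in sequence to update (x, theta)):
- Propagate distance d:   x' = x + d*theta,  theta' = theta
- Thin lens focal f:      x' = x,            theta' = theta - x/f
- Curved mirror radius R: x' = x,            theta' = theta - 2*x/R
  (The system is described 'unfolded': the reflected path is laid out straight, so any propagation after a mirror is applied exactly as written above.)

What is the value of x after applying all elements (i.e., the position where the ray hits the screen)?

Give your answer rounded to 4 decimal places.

Answer: 12.3422

Derivation:
Initial: x=-8.0000 theta=-0.3000
After 1 (propagate distance d=12): x=-11.6000 theta=-0.3000
After 2 (thin lens f=20): x=-11.6000 theta=0.2800
After 3 (propagate distance d=30): x=-3.2000 theta=0.2800
After 4 (curved mirror R=54): x=-3.2000 theta=269/675 (≈0.3985)
After 5 (propagate distance d=39 (to screen)): x=2777/225 (≈12.3422) theta=269/675 (≈0.3985)
Rounded to 4 decimal places: x = 12.3422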